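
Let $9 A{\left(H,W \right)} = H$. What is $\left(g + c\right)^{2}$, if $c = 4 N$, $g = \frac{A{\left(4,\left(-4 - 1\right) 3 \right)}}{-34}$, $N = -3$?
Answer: $\frac{3378244}{23409} \approx 144.31$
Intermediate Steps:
$A{\left(H,W \right)} = \frac{H}{9}$
$g = - \frac{2}{153}$ ($g = \frac{\frac{1}{9} \cdot 4}{-34} = \frac{4}{9} \left(- \frac{1}{34}\right) = - \frac{2}{153} \approx -0.013072$)
$c = -12$ ($c = 4 \left(-3\right) = -12$)
$\left(g + c\right)^{2} = \left(- \frac{2}{153} - 12\right)^{2} = \left(- \frac{1838}{153}\right)^{2} = \frac{3378244}{23409}$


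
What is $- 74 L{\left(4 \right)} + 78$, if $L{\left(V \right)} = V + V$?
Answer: $-514$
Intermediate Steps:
$L{\left(V \right)} = 2 V$
$- 74 L{\left(4 \right)} + 78 = - 74 \cdot 2 \cdot 4 + 78 = \left(-74\right) 8 + 78 = -592 + 78 = -514$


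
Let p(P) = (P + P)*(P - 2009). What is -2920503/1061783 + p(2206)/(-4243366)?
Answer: -6657813346255/2252766940789 ≈ -2.9554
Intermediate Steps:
p(P) = 2*P*(-2009 + P) (p(P) = (2*P)*(-2009 + P) = 2*P*(-2009 + P))
-2920503/1061783 + p(2206)/(-4243366) = -2920503/1061783 + (2*2206*(-2009 + 2206))/(-4243366) = -2920503*1/1061783 + (2*2206*197)*(-1/4243366) = -2920503/1061783 + 869164*(-1/4243366) = -2920503/1061783 - 434582/2121683 = -6657813346255/2252766940789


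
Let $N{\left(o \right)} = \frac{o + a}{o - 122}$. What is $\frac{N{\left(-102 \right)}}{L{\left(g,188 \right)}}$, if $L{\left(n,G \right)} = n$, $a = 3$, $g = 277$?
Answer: $\frac{99}{62048} \approx 0.0015955$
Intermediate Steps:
$N{\left(o \right)} = \frac{3 + o}{-122 + o}$ ($N{\left(o \right)} = \frac{o + 3}{o - 122} = \frac{3 + o}{-122 + o}$)
$\frac{N{\left(-102 \right)}}{L{\left(g,188 \right)}} = \frac{\frac{1}{-122 - 102} \left(3 - 102\right)}{277} = \frac{1}{-224} \left(-99\right) \frac{1}{277} = \left(- \frac{1}{224}\right) \left(-99\right) \frac{1}{277} = \frac{99}{224} \cdot \frac{1}{277} = \frac{99}{62048}$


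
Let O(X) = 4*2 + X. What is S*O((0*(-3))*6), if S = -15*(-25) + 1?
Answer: 3008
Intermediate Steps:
S = 376 (S = 375 + 1 = 376)
O(X) = 8 + X
S*O((0*(-3))*6) = 376*(8 + (0*(-3))*6) = 376*(8 + 0*6) = 376*(8 + 0) = 376*8 = 3008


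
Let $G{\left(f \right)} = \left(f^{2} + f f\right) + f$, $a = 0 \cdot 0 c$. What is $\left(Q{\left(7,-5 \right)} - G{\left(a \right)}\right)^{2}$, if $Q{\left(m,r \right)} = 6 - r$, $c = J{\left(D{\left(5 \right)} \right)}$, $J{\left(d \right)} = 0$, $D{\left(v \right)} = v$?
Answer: $121$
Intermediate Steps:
$c = 0$
$a = 0$ ($a = 0 \cdot 0 \cdot 0 = 0 \cdot 0 = 0$)
$G{\left(f \right)} = f + 2 f^{2}$ ($G{\left(f \right)} = \left(f^{2} + f^{2}\right) + f = 2 f^{2} + f = f + 2 f^{2}$)
$\left(Q{\left(7,-5 \right)} - G{\left(a \right)}\right)^{2} = \left(\left(6 - -5\right) - 0 \left(1 + 2 \cdot 0\right)\right)^{2} = \left(\left(6 + 5\right) - 0 \left(1 + 0\right)\right)^{2} = \left(11 - 0 \cdot 1\right)^{2} = \left(11 - 0\right)^{2} = \left(11 + 0\right)^{2} = 11^{2} = 121$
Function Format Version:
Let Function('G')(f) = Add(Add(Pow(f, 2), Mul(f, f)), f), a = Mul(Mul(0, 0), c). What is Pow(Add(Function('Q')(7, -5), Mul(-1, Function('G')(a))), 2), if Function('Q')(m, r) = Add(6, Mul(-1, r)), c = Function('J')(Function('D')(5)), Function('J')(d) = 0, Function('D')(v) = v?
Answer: 121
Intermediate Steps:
c = 0
a = 0 (a = Mul(Mul(0, 0), 0) = Mul(0, 0) = 0)
Function('G')(f) = Add(f, Mul(2, Pow(f, 2))) (Function('G')(f) = Add(Add(Pow(f, 2), Pow(f, 2)), f) = Add(Mul(2, Pow(f, 2)), f) = Add(f, Mul(2, Pow(f, 2))))
Pow(Add(Function('Q')(7, -5), Mul(-1, Function('G')(a))), 2) = Pow(Add(Add(6, Mul(-1, -5)), Mul(-1, Mul(0, Add(1, Mul(2, 0))))), 2) = Pow(Add(Add(6, 5), Mul(-1, Mul(0, Add(1, 0)))), 2) = Pow(Add(11, Mul(-1, Mul(0, 1))), 2) = Pow(Add(11, Mul(-1, 0)), 2) = Pow(Add(11, 0), 2) = Pow(11, 2) = 121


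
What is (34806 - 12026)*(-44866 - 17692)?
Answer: -1425071240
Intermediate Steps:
(34806 - 12026)*(-44866 - 17692) = 22780*(-62558) = -1425071240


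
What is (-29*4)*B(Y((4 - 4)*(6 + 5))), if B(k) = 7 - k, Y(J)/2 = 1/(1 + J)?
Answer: -580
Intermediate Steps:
Y(J) = 2/(1 + J)
(-29*4)*B(Y((4 - 4)*(6 + 5))) = (-29*4)*(7 - 2/(1 + (4 - 4)*(6 + 5))) = -116*(7 - 2/(1 + 0*11)) = -116*(7 - 2/(1 + 0)) = -116*(7 - 2/1) = -116*(7 - 2) = -116*5 = -580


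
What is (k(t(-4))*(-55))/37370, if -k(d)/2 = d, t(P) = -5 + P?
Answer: -99/3737 ≈ -0.026492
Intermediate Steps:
k(d) = -2*d
(k(t(-4))*(-55))/37370 = (-2*(-5 - 4)*(-55))/37370 = (-2*(-9)*(-55))*(1/37370) = (18*(-55))*(1/37370) = -990*1/37370 = -99/3737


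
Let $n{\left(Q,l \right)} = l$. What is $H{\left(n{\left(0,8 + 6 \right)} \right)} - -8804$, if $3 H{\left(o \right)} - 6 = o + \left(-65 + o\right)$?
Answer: $\frac{26381}{3} \approx 8793.7$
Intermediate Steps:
$H{\left(o \right)} = - \frac{59}{3} + \frac{2 o}{3}$ ($H{\left(o \right)} = 2 + \frac{o + \left(-65 + o\right)}{3} = 2 + \frac{-65 + 2 o}{3} = 2 + \left(- \frac{65}{3} + \frac{2 o}{3}\right) = - \frac{59}{3} + \frac{2 o}{3}$)
$H{\left(n{\left(0,8 + 6 \right)} \right)} - -8804 = \left(- \frac{59}{3} + \frac{2 \left(8 + 6\right)}{3}\right) - -8804 = \left(- \frac{59}{3} + \frac{2}{3} \cdot 14\right) + 8804 = \left(- \frac{59}{3} + \frac{28}{3}\right) + 8804 = - \frac{31}{3} + 8804 = \frac{26381}{3}$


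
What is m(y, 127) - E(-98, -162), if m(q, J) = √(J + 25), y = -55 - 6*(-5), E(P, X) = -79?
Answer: 79 + 2*√38 ≈ 91.329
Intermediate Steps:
y = -25 (y = -55 - 1*(-30) = -55 + 30 = -25)
m(q, J) = √(25 + J)
m(y, 127) - E(-98, -162) = √(25 + 127) - 1*(-79) = √152 + 79 = 2*√38 + 79 = 79 + 2*√38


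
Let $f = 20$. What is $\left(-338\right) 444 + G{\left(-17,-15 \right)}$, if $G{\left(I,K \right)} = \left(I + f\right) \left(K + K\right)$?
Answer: $-150162$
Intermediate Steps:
$G{\left(I,K \right)} = 2 K \left(20 + I\right)$ ($G{\left(I,K \right)} = \left(I + 20\right) \left(K + K\right) = \left(20 + I\right) 2 K = 2 K \left(20 + I\right)$)
$\left(-338\right) 444 + G{\left(-17,-15 \right)} = \left(-338\right) 444 + 2 \left(-15\right) \left(20 - 17\right) = -150072 + 2 \left(-15\right) 3 = -150072 - 90 = -150162$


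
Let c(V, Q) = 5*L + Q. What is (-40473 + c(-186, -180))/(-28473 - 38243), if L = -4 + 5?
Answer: 10162/16679 ≈ 0.60927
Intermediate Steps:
L = 1
c(V, Q) = 5 + Q (c(V, Q) = 5*1 + Q = 5 + Q)
(-40473 + c(-186, -180))/(-28473 - 38243) = (-40473 + (5 - 180))/(-28473 - 38243) = (-40473 - 175)/(-66716) = -40648*(-1/66716) = 10162/16679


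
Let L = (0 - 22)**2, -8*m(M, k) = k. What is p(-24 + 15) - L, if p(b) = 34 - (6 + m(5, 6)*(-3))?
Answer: -1833/4 ≈ -458.25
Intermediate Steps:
m(M, k) = -k/8
p(b) = 103/4 (p(b) = 34 - (6 - 1/8*6*(-3)) = 34 - (6 - 3/4*(-3)) = 34 - (6 + 9/4) = 34 - 1*33/4 = 34 - 33/4 = 103/4)
L = 484 (L = (-22)**2 = 484)
p(-24 + 15) - L = 103/4 - 1*484 = 103/4 - 484 = -1833/4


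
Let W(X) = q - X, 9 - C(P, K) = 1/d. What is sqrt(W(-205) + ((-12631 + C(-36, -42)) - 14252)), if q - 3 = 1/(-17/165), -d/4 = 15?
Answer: I*sqrt(6938346765)/510 ≈ 163.33*I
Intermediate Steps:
d = -60 (d = -4*15 = -60)
q = -114/17 (q = 3 + 1/(-17/165) = 3 - 165/17 = -114/17 ≈ -6.7059)
C(P, K) = 541/60 (C(P, K) = 9 - 1/(-60) = 9 - 1*(-1/60) = 9 + 1/60 = 541/60)
W(X) = -114/17 - X
sqrt(W(-205) + ((-12631 + C(-36, -42)) - 14252)) = sqrt((-114/17 - 1*(-205)) + ((-12631 + 541/60) - 14252)) = sqrt((-114/17 + 205) + (-757319/60 - 14252)) = sqrt(3371/17 - 1612439/60) = sqrt(-27209203/1020) = I*sqrt(6938346765)/510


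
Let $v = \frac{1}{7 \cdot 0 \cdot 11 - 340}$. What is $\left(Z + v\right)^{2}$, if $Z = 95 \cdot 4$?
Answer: $\frac{16692381601}{115600} \approx 1.444 \cdot 10^{5}$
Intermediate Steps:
$Z = 380$
$v = - \frac{1}{340}$ ($v = \frac{1}{0 \cdot 11 - 340} = \frac{1}{0 - 340} = \frac{1}{-340} = - \frac{1}{340} \approx -0.0029412$)
$\left(Z + v\right)^{2} = \left(380 - \frac{1}{340}\right)^{2} = \left(\frac{129199}{340}\right)^{2} = \frac{16692381601}{115600}$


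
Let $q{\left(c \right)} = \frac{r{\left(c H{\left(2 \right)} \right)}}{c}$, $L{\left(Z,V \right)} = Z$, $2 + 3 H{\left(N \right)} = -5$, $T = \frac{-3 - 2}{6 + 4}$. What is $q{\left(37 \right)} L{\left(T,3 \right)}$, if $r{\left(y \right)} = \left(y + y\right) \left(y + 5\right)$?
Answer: $- \frac{1708}{9} \approx -189.78$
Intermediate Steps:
$T = - \frac{1}{2}$ ($T = - \frac{5}{10} = \left(-5\right) \frac{1}{10} = - \frac{1}{2} \approx -0.5$)
$H{\left(N \right)} = - \frac{7}{3}$ ($H{\left(N \right)} = - \frac{2}{3} + \frac{1}{3} \left(-5\right) = - \frac{2}{3} - \frac{5}{3} = - \frac{7}{3}$)
$r{\left(y \right)} = 2 y \left(5 + y\right)$
$q{\left(c \right)} = - \frac{70}{3} + \frac{98 c}{9}$ ($q{\left(c \right)} = \frac{2 c \left(- \frac{7}{3}\right) \left(5 + c \left(- \frac{7}{3}\right)\right)}{c} = \frac{2 \left(- \frac{7 c}{3}\right) \left(5 - \frac{7 c}{3}\right)}{c} = \frac{\left(- \frac{14}{3}\right) c \left(5 - \frac{7 c}{3}\right)}{c} = - \frac{70}{3} + \frac{98 c}{9}$)
$q{\left(37 \right)} L{\left(T,3 \right)} = \left(- \frac{70}{3} + \frac{98}{9} \cdot 37\right) \left(- \frac{1}{2}\right) = \left(- \frac{70}{3} + \frac{3626}{9}\right) \left(- \frac{1}{2}\right) = \frac{3416}{9} \left(- \frac{1}{2}\right) = - \frac{1708}{9}$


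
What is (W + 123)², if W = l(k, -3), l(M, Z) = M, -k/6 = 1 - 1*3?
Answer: 18225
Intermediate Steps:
k = 12 (k = -6*(1 - 1*3) = -6*(1 - 3) = -6*(-2) = 12)
W = 12
(W + 123)² = (12 + 123)² = 135² = 18225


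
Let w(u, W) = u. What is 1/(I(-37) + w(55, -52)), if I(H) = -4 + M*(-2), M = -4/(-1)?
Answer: 1/43 ≈ 0.023256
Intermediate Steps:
M = 4 (M = -4*(-1) = 4)
I(H) = -12 (I(H) = -4 + 4*(-2) = -4 - 8 = -12)
1/(I(-37) + w(55, -52)) = 1/(-12 + 55) = 1/43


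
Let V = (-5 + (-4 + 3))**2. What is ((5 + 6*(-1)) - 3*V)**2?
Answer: 11881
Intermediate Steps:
V = 36 (V = (-5 - 1)**2 = (-6)**2 = 36)
((5 + 6*(-1)) - 3*V)**2 = ((5 + 6*(-1)) - 3*36)**2 = ((5 - 6) - 108)**2 = (-1 - 108)**2 = (-109)**2 = 11881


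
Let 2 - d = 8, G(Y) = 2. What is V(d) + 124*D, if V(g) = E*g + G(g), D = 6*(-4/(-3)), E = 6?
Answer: 958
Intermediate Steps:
d = -6 (d = 2 - 1*8 = 2 - 8 = -6)
D = 8 (D = 6*(-4*(-1/3)) = 6*(4/3) = 8)
V(g) = 2 + 6*g (V(g) = 6*g + 2 = 2 + 6*g)
V(d) + 124*D = (2 + 6*(-6)) + 124*8 = (2 - 36) + 992 = -34 + 992 = 958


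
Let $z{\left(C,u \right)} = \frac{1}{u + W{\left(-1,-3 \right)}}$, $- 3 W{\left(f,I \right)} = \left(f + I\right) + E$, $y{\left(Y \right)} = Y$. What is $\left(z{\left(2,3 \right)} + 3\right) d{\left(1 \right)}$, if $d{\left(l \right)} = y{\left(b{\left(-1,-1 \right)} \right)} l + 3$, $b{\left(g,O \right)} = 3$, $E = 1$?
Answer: $\frac{39}{2} \approx 19.5$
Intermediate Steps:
$W{\left(f,I \right)} = - \frac{1}{3} - \frac{I}{3} - \frac{f}{3}$ ($W{\left(f,I \right)} = - \frac{\left(f + I\right) + 1}{3} = - \frac{\left(I + f\right) + 1}{3} = - \frac{1 + I + f}{3} = - \frac{1}{3} - \frac{I}{3} - \frac{f}{3}$)
$d{\left(l \right)} = 3 + 3 l$ ($d{\left(l \right)} = 3 l + 3 = 3 + 3 l$)
$z{\left(C,u \right)} = \frac{1}{1 + u}$ ($z{\left(C,u \right)} = \frac{1}{u - -1} = \frac{1}{u + \left(- \frac{1}{3} + 1 + \frac{1}{3}\right)} = \frac{1}{u + 1} = \frac{1}{1 + u}$)
$\left(z{\left(2,3 \right)} + 3\right) d{\left(1 \right)} = \left(\frac{1}{1 + 3} + 3\right) \left(3 + 3 \cdot 1\right) = \left(\frac{1}{4} + 3\right) \left(3 + 3\right) = \left(\frac{1}{4} + 3\right) 6 = \frac{13}{4} \cdot 6 = \frac{39}{2}$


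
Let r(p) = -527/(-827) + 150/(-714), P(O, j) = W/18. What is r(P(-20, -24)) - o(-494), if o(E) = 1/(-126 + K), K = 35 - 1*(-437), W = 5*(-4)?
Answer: 14446735/34050898 ≈ 0.42427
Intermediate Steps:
W = -20
K = 472 (K = 35 + 437 = 472)
P(O, j) = -10/9 (P(O, j) = -20/18 = -20*1/18 = -10/9)
o(E) = 1/346 (o(E) = 1/(-126 + 472) = 1/346)
r(p) = 42038/98413 (r(p) = -527*(-1/827) + 150*(-1/714) = 527/827 - 25/119 = 42038/98413)
r(P(-20, -24)) - o(-494) = 42038/98413 - 1*1/346 = 42038/98413 - 1/346 = 14446735/34050898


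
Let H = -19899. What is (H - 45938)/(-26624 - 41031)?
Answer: 65837/67655 ≈ 0.97313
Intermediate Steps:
(H - 45938)/(-26624 - 41031) = (-19899 - 45938)/(-26624 - 41031) = -65837/(-67655) = -65837*(-1/67655) = 65837/67655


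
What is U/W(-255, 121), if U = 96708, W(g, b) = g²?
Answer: 32236/21675 ≈ 1.4872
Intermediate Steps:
U/W(-255, 121) = 96708/((-255)²) = 96708/65025 = 96708*(1/65025) = 32236/21675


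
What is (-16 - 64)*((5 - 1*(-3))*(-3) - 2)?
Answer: 2080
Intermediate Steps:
(-16 - 64)*((5 - 1*(-3))*(-3) - 2) = -80*((5 + 3)*(-3) - 2) = -80*(8*(-3) - 2) = -80*(-24 - 2) = -80*(-26) = 2080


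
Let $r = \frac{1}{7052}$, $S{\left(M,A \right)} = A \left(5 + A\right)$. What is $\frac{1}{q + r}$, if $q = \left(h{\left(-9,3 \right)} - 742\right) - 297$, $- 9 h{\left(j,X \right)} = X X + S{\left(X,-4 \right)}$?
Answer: $- \frac{63468}{65978503} \approx -0.00096195$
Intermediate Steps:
$h{\left(j,X \right)} = \frac{4}{9} - \frac{X^{2}}{9}$ ($h{\left(j,X \right)} = - \frac{X X - 4 \left(5 - 4\right)}{9} = - \frac{X^{2} - 4}{9} = - \frac{-4 + X^{2}}{9} = \frac{4}{9} - \frac{X^{2}}{9}$)
$q = - \frac{9356}{9}$ ($q = \left(\left(\frac{4}{9} - \frac{3^{2}}{9}\right) - 742\right) - 297 = \left(\left(\frac{4}{9} - 1\right) - 742\right) - 297 = \left(- \frac{5}{9} - 742\right) - 297 = - \frac{6683}{9} - 297 = - \frac{9356}{9} \approx -1039.6$)
$r = \frac{1}{7052} \approx 0.0001418$
$\frac{1}{q + r} = \frac{1}{- \frac{9356}{9} + \frac{1}{7052}} = \frac{1}{- \frac{65978503}{63468}} = - \frac{63468}{65978503}$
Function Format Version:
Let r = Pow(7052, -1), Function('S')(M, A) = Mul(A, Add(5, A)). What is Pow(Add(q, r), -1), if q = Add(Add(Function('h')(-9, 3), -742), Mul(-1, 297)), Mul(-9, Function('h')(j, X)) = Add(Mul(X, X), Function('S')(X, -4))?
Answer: Rational(-63468, 65978503) ≈ -0.00096195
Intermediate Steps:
Function('h')(j, X) = Add(Rational(4, 9), Mul(Rational(-1, 9), Pow(X, 2))) (Function('h')(j, X) = Mul(Rational(-1, 9), Add(Mul(X, X), Mul(-4, Add(5, -4)))) = Mul(Rational(-1, 9), Add(Pow(X, 2), Mul(-4, 1))) = Mul(Rational(-1, 9), Add(Pow(X, 2), -4)) = Mul(Rational(-1, 9), Add(-4, Pow(X, 2))) = Add(Rational(4, 9), Mul(Rational(-1, 9), Pow(X, 2))))
q = Rational(-9356, 9) (q = Add(Add(Add(Rational(4, 9), Mul(Rational(-1, 9), Pow(3, 2))), -742), Mul(-1, 297)) = Add(Add(Add(Rational(4, 9), Mul(Rational(-1, 9), 9)), -742), -297) = Add(Add(Add(Rational(4, 9), -1), -742), -297) = Add(Add(Rational(-5, 9), -742), -297) = Add(Rational(-6683, 9), -297) = Rational(-9356, 9) ≈ -1039.6)
r = Rational(1, 7052) ≈ 0.00014180
Pow(Add(q, r), -1) = Pow(Add(Rational(-9356, 9), Rational(1, 7052)), -1) = Pow(Rational(-65978503, 63468), -1) = Rational(-63468, 65978503)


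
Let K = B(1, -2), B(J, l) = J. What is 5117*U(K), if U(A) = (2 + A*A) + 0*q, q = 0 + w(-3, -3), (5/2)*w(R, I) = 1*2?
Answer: 15351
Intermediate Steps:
w(R, I) = ⅘ (w(R, I) = 2*(1*2)/5 = (⅖)*2 = ⅘)
q = ⅘ (q = 0 + ⅘ = ⅘ ≈ 0.80000)
K = 1
U(A) = 2 + A² (U(A) = (2 + A*A) + 0*(⅘) = (2 + A²) + 0 = 2 + A²)
5117*U(K) = 5117*(2 + 1²) = 5117*(2 + 1) = 5117*3 = 15351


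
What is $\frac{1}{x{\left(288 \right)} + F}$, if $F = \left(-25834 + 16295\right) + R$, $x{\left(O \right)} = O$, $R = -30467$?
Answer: $- \frac{1}{39718} \approx -2.5177 \cdot 10^{-5}$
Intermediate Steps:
$F = -40006$ ($F = \left(-25834 + 16295\right) - 30467 = -9539 - 30467 = -40006$)
$\frac{1}{x{\left(288 \right)} + F} = \frac{1}{288 - 40006} = \frac{1}{-39718} = - \frac{1}{39718}$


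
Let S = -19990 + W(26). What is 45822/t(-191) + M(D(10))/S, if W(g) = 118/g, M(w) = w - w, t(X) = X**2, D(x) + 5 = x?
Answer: 45822/36481 ≈ 1.2561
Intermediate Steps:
D(x) = -5 + x
M(w) = 0
S = -259811/13 (S = -19990 + 118/26 = -19990 + 118*(1/26) = -19990 + 59/13 = -259811/13 ≈ -19985.)
45822/t(-191) + M(D(10))/S = 45822/((-191)**2) + 0/(-259811/13) = 45822/36481 + 0*(-13/259811) = 45822*(1/36481) + 0 = 45822/36481 + 0 = 45822/36481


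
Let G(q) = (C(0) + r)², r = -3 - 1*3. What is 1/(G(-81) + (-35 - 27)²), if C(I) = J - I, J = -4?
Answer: 1/3944 ≈ 0.00025355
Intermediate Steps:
C(I) = -4 - I
r = -6 (r = -3 - 3 = -6)
G(q) = 100 (G(q) = ((-4 - 1*0) - 6)² = ((-4 + 0) - 6)² = (-4 - 6)² = (-10)² = 100)
1/(G(-81) + (-35 - 27)²) = 1/(100 + (-35 - 27)²) = 1/(100 + (-62)²) = 1/(100 + 3844) = 1/3944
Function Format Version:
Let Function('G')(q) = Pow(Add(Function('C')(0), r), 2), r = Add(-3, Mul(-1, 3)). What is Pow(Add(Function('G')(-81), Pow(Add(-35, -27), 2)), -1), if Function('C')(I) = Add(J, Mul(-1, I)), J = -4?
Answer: Rational(1, 3944) ≈ 0.00025355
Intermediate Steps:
Function('C')(I) = Add(-4, Mul(-1, I))
r = -6 (r = Add(-3, -3) = -6)
Function('G')(q) = 100 (Function('G')(q) = Pow(Add(Add(-4, Mul(-1, 0)), -6), 2) = Pow(Add(Add(-4, 0), -6), 2) = Pow(Add(-4, -6), 2) = Pow(-10, 2) = 100)
Pow(Add(Function('G')(-81), Pow(Add(-35, -27), 2)), -1) = Pow(Add(100, Pow(Add(-35, -27), 2)), -1) = Pow(Add(100, Pow(-62, 2)), -1) = Pow(Add(100, 3844), -1) = Pow(3944, -1) = Rational(1, 3944)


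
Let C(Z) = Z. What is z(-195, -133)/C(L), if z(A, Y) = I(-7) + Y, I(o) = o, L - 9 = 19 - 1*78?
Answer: 14/5 ≈ 2.8000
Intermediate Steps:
L = -50 (L = 9 + (19 - 1*78) = 9 + (19 - 78) = 9 - 59 = -50)
z(A, Y) = -7 + Y
z(-195, -133)/C(L) = (-7 - 133)/(-50) = -140*(-1/50) = 14/5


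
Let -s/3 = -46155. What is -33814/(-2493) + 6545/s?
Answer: 682407/50137 ≈ 13.611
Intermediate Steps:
s = 138465 (s = -3*(-46155) = 138465)
-33814/(-2493) + 6545/s = -33814/(-2493) + 6545/138465 = -33814*(-1/2493) + 6545*(1/138465) = 33814/2493 + 77/1629 = 682407/50137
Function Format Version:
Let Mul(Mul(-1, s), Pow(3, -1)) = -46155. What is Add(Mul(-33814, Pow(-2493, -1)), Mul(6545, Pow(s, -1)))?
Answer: Rational(682407, 50137) ≈ 13.611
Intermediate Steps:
s = 138465 (s = Mul(-3, -46155) = 138465)
Add(Mul(-33814, Pow(-2493, -1)), Mul(6545, Pow(s, -1))) = Add(Mul(-33814, Pow(-2493, -1)), Mul(6545, Pow(138465, -1))) = Add(Mul(-33814, Rational(-1, 2493)), Mul(6545, Rational(1, 138465))) = Add(Rational(33814, 2493), Rational(77, 1629)) = Rational(682407, 50137)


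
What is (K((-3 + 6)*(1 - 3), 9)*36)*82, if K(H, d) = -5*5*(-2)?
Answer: 147600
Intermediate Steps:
K(H, d) = 50 (K(H, d) = -25*(-2) = 50)
(K((-3 + 6)*(1 - 3), 9)*36)*82 = (50*36)*82 = 1800*82 = 147600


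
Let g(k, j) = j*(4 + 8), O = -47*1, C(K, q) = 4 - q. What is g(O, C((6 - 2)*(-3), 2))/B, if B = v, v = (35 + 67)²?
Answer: 2/867 ≈ 0.0023068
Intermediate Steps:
O = -47
g(k, j) = 12*j (g(k, j) = j*12 = 12*j)
v = 10404 (v = 102² = 10404)
B = 10404
g(O, C((6 - 2)*(-3), 2))/B = (12*(4 - 1*2))/10404 = (12*(4 - 2))*(1/10404) = (12*2)*(1/10404) = 24*(1/10404) = 2/867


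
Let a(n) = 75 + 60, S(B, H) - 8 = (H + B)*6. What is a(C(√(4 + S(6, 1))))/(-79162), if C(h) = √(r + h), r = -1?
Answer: -135/79162 ≈ -0.0017054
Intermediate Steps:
S(B, H) = 8 + 6*B + 6*H (S(B, H) = 8 + (H + B)*6 = 8 + (B + H)*6 = 8 + (6*B + 6*H) = 8 + 6*B + 6*H)
C(h) = √(-1 + h)
a(n) = 135
a(C(√(4 + S(6, 1))))/(-79162) = 135/(-79162) = 135*(-1/79162) = -135/79162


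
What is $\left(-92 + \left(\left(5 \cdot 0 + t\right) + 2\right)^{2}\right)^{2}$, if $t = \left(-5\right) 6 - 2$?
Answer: $652864$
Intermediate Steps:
$t = -32$ ($t = -30 - 2 = -32$)
$\left(-92 + \left(\left(5 \cdot 0 + t\right) + 2\right)^{2}\right)^{2} = \left(-92 + \left(\left(5 \cdot 0 - 32\right) + 2\right)^{2}\right)^{2} = \left(-92 + \left(\left(0 - 32\right) + 2\right)^{2}\right)^{2} = \left(-92 + \left(-32 + 2\right)^{2}\right)^{2} = \left(-92 + \left(-30\right)^{2}\right)^{2} = \left(-92 + 900\right)^{2} = 808^{2} = 652864$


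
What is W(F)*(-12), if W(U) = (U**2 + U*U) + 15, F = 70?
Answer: -117780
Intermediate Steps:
W(U) = 15 + 2*U**2 (W(U) = (U**2 + U**2) + 15 = 2*U**2 + 15 = 15 + 2*U**2)
W(F)*(-12) = (15 + 2*70**2)*(-12) = (15 + 2*4900)*(-12) = (15 + 9800)*(-12) = 9815*(-12) = -117780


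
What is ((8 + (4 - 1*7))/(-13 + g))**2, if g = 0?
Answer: 25/169 ≈ 0.14793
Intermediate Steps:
((8 + (4 - 1*7))/(-13 + g))**2 = ((8 + (4 - 1*7))/(-13 + 0))**2 = ((8 + (4 - 7))/(-13))**2 = ((8 - 3)*(-1/13))**2 = (5*(-1/13))**2 = (-5/13)**2 = 25/169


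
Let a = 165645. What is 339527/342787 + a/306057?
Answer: 53565189218/34970786953 ≈ 1.5317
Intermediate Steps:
339527/342787 + a/306057 = 339527/342787 + 165645/306057 = 339527*(1/342787) + 165645*(1/306057) = 339527/342787 + 55215/102019 = 53565189218/34970786953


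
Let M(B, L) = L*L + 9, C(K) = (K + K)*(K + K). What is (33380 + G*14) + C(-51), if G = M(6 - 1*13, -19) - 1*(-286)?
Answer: 52968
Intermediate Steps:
C(K) = 4*K**2 (C(K) = (2*K)*(2*K) = 4*K**2)
M(B, L) = 9 + L**2 (M(B, L) = L**2 + 9 = 9 + L**2)
G = 656 (G = (9 + (-19)**2) - 1*(-286) = (9 + 361) + 286 = 370 + 286 = 656)
(33380 + G*14) + C(-51) = (33380 + 656*14) + 4*(-51)**2 = (33380 + 9184) + 4*2601 = 42564 + 10404 = 52968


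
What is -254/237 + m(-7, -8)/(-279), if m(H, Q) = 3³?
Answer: -8585/7347 ≈ -1.1685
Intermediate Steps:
m(H, Q) = 27
-254/237 + m(-7, -8)/(-279) = -254/237 + 27/(-279) = -254*1/237 + 27*(-1/279) = -254/237 - 3/31 = -8585/7347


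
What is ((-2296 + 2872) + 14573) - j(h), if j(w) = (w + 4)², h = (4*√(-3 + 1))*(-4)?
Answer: 15645 + 128*I*√2 ≈ 15645.0 + 181.02*I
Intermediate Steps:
h = -16*I*√2 (h = (4*√(-2))*(-4) = (4*(I*√2))*(-4) = (4*I*√2)*(-4) = -16*I*√2 ≈ -22.627*I)
j(w) = (4 + w)²
((-2296 + 2872) + 14573) - j(h) = ((-2296 + 2872) + 14573) - (4 - 16*I*√2)² = (576 + 14573) - (4 - 16*I*√2)² = 15149 - (4 - 16*I*√2)²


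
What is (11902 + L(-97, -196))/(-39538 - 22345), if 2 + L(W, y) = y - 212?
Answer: -11492/61883 ≈ -0.18571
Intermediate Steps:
L(W, y) = -214 + y (L(W, y) = -2 + (y - 212) = -2 + (-212 + y) = -214 + y)
(11902 + L(-97, -196))/(-39538 - 22345) = (11902 + (-214 - 196))/(-39538 - 22345) = (11902 - 410)/(-61883) = 11492*(-1/61883) = -11492/61883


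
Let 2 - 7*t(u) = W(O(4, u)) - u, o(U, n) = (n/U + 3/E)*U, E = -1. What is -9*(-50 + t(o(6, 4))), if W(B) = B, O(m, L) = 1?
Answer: 3267/7 ≈ 466.71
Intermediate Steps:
o(U, n) = U*(-3 + n/U) (o(U, n) = (n/U + 3/(-1))*U = (n/U + 3*(-1))*U = (n/U - 3)*U = (-3 + n/U)*U = U*(-3 + n/U))
t(u) = ⅐ + u/7 (t(u) = 2/7 - (1 - u)/7 = 2/7 + (-⅐ + u/7) = ⅐ + u/7)
-9*(-50 + t(o(6, 4))) = -9*(-50 + (⅐ + (4 - 3*6)/7)) = -9*(-50 + (⅐ + (4 - 18)/7)) = -9*(-50 + (⅐ + (⅐)*(-14))) = -9*(-50 + (⅐ - 2)) = -9*(-50 - 13/7) = -9*(-363/7) = 3267/7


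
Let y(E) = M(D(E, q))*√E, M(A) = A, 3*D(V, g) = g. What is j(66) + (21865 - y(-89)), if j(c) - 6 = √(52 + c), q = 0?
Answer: 21871 + √118 ≈ 21882.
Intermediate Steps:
D(V, g) = g/3
j(c) = 6 + √(52 + c)
y(E) = 0 (y(E) = ((⅓)*0)*√E = 0*√E = 0)
j(66) + (21865 - y(-89)) = (6 + √(52 + 66)) + (21865 - 1*0) = (6 + √118) + (21865 + 0) = (6 + √118) + 21865 = 21871 + √118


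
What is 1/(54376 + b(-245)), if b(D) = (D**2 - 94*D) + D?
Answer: 1/137186 ≈ 7.2894e-6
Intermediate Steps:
b(D) = D**2 - 93*D
1/(54376 + b(-245)) = 1/(54376 - 245*(-93 - 245)) = 1/(54376 - 245*(-338)) = 1/(54376 + 82810) = 1/137186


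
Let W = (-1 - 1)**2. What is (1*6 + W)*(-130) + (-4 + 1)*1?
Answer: -1303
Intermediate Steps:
W = 4 (W = (-2)**2 = 4)
(1*6 + W)*(-130) + (-4 + 1)*1 = (1*6 + 4)*(-130) + (-4 + 1)*1 = (6 + 4)*(-130) - 3*1 = 10*(-130) - 3 = -1300 - 3 = -1303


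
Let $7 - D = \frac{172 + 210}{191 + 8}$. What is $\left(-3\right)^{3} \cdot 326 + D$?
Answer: $- \frac{1750587}{199} \approx -8796.9$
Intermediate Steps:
$D = \frac{1011}{199}$ ($D = 7 - \frac{172 + 210}{191 + 8} = 7 - \frac{382}{199} = \frac{1011}{199} \approx 5.0804$)
$\left(-3\right)^{3} \cdot 326 + D = \left(-3\right)^{3} \cdot 326 + \frac{1011}{199} = \left(-27\right) 326 + \frac{1011}{199} = -8802 + \frac{1011}{199} = - \frac{1750587}{199}$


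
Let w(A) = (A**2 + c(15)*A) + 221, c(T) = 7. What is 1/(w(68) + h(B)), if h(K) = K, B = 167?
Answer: 1/5488 ≈ 0.00018222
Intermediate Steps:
w(A) = 221 + A**2 + 7*A (w(A) = (A**2 + 7*A) + 221 = 221 + A**2 + 7*A)
1/(w(68) + h(B)) = 1/((221 + 68**2 + 7*68) + 167) = 1/((221 + 4624 + 476) + 167) = 1/(5321 + 167) = 1/5488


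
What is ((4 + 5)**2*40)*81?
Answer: 262440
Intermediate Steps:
((4 + 5)**2*40)*81 = (9**2*40)*81 = (81*40)*81 = 3240*81 = 262440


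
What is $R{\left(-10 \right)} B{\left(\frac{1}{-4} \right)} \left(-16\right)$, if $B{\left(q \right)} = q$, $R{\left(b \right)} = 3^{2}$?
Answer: $36$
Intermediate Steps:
$R{\left(b \right)} = 9$
$R{\left(-10 \right)} B{\left(\frac{1}{-4} \right)} \left(-16\right) = \frac{9}{-4} \left(-16\right) = 9 \left(- \frac{1}{4}\right) \left(-16\right) = \left(- \frac{9}{4}\right) \left(-16\right) = 36$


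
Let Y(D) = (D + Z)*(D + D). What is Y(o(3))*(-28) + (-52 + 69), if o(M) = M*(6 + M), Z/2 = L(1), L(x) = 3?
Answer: -49879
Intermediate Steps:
Z = 6 (Z = 2*3 = 6)
Y(D) = 2*D*(6 + D) (Y(D) = (D + 6)*(D + D) = (6 + D)*(2*D) = 2*D*(6 + D))
Y(o(3))*(-28) + (-52 + 69) = (2*(3*(6 + 3))*(6 + 3*(6 + 3)))*(-28) + (-52 + 69) = (2*(3*9)*(6 + 3*9))*(-28) + 17 = (2*27*(6 + 27))*(-28) + 17 = (2*27*33)*(-28) + 17 = 1782*(-28) + 17 = -49896 + 17 = -49879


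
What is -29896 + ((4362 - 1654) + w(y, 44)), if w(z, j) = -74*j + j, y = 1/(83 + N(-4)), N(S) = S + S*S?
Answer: -30400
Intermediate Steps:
N(S) = S + S²
y = 1/95 (y = 1/(83 - 4*(1 - 4)) = 1/(83 - 4*(-3)) = 1/(83 + 12) = 1/95 ≈ 0.010526)
w(z, j) = -73*j
-29896 + ((4362 - 1654) + w(y, 44)) = -29896 + ((4362 - 1654) - 73*44) = -29896 + (2708 - 3212) = -29896 - 504 = -30400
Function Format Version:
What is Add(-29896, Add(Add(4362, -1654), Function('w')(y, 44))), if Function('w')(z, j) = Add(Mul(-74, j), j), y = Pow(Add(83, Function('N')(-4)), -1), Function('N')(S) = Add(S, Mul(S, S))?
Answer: -30400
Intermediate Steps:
Function('N')(S) = Add(S, Pow(S, 2))
y = Rational(1, 95) (y = Pow(Add(83, Mul(-4, Add(1, -4))), -1) = Pow(Add(83, Mul(-4, -3)), -1) = Pow(Add(83, 12), -1) = Pow(95, -1) = Rational(1, 95) ≈ 0.010526)
Function('w')(z, j) = Mul(-73, j)
Add(-29896, Add(Add(4362, -1654), Function('w')(y, 44))) = Add(-29896, Add(Add(4362, -1654), Mul(-73, 44))) = Add(-29896, Add(2708, -3212)) = Add(-29896, -504) = -30400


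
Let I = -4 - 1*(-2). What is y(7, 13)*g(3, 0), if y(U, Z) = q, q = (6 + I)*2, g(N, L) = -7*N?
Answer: -168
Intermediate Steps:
I = -2 (I = -4 + 2 = -2)
q = 8 (q = (6 - 2)*2 = 4*2 = 8)
y(U, Z) = 8
y(7, 13)*g(3, 0) = 8*(-7*3) = 8*(-21) = -168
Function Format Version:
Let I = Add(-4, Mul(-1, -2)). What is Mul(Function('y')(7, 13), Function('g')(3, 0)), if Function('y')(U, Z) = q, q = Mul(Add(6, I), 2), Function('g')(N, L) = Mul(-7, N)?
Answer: -168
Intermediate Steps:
I = -2 (I = Add(-4, 2) = -2)
q = 8 (q = Mul(Add(6, -2), 2) = Mul(4, 2) = 8)
Function('y')(U, Z) = 8
Mul(Function('y')(7, 13), Function('g')(3, 0)) = Mul(8, Mul(-7, 3)) = Mul(8, -21) = -168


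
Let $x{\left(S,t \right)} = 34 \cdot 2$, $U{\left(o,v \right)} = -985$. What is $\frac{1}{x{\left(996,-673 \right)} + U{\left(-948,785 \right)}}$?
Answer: $- \frac{1}{917} \approx -0.0010905$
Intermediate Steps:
$x{\left(S,t \right)} = 68$
$\frac{1}{x{\left(996,-673 \right)} + U{\left(-948,785 \right)}} = \frac{1}{68 - 985} = \frac{1}{-917} = - \frac{1}{917}$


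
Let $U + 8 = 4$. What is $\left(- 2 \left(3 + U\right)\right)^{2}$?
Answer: $4$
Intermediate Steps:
$U = -4$ ($U = -8 + 4 = -4$)
$\left(- 2 \left(3 + U\right)\right)^{2} = \left(- 2 \left(3 - 4\right)\right)^{2} = \left(\left(-2\right) \left(-1\right)\right)^{2} = 2^{2} = 4$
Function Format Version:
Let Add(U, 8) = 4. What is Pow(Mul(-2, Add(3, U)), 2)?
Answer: 4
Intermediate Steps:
U = -4 (U = Add(-8, 4) = -4)
Pow(Mul(-2, Add(3, U)), 2) = Pow(Mul(-2, Add(3, -4)), 2) = Pow(Mul(-2, -1), 2) = Pow(2, 2) = 4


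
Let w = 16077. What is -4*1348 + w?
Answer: 10685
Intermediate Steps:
-4*1348 + w = -4*1348 + 16077 = -5392 + 16077 = 10685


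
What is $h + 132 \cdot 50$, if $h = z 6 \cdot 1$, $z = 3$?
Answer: $6618$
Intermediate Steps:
$h = 18$ ($h = 3 \cdot 6 \cdot 1 = 18 \cdot 1 = 18$)
$h + 132 \cdot 50 = 18 + 132 \cdot 50 = 18 + 6600 = 6618$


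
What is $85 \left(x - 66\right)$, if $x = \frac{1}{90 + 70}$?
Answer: $- \frac{179503}{32} \approx -5609.5$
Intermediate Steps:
$x = \frac{1}{160} \approx 0.00625$
$85 \left(x - 66\right) = 85 \left(\frac{1}{160} - 66\right) = 85 \left(- \frac{10559}{160}\right) = - \frac{179503}{32}$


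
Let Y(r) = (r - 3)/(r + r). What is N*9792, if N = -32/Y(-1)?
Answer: -156672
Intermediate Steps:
Y(r) = (-3 + r)/(2*r) (Y(r) = (-3 + r)/((2*r)) = (-3 + r)*(1/(2*r)) = (-3 + r)/(2*r))
N = -16 (N = -32*(-2/(-3 - 1)) = -32/((1/2)*(-1)*(-4)) = -32/2 = -32*1/2 = -16)
N*9792 = -16*9792 = -156672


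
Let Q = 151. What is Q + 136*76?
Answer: 10487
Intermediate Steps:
Q + 136*76 = 151 + 136*76 = 151 + 10336 = 10487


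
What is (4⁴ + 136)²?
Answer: 153664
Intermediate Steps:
(4⁴ + 136)² = (256 + 136)² = 392² = 153664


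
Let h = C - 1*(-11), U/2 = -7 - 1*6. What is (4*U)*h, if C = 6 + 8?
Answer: -2600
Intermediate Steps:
C = 14
U = -26 (U = 2*(-7 - 1*6) = 2*(-7 - 6) = 2*(-13) = -26)
h = 25 (h = 14 - 1*(-11) = 14 + 11 = 25)
(4*U)*h = (4*(-26))*25 = -104*25 = -2600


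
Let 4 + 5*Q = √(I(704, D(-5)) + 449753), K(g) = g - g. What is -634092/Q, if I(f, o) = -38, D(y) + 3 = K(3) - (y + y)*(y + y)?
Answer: -12681840/449699 - 3170460*√449715/449699 ≈ -4756.1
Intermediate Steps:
K(g) = 0
D(y) = -3 - 4*y² (D(y) = -3 + (0 - (y + y)*(y + y)) = -3 + (0 - 2*y*2*y) = -3 + (0 - 4*y²) = -3 - 4*y²)
Q = -⅘ + √449715/5 (Q = -⅘ + √(-38 + 449753)/5 = -⅘ + √449715/5 ≈ 133.32)
-634092/Q = -634092/(-⅘ + √449715/5)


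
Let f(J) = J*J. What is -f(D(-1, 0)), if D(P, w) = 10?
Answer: -100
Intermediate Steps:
f(J) = J²
-f(D(-1, 0)) = -1*10² = -1*100 = -100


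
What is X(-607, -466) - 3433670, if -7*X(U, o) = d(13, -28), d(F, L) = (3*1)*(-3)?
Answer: -24035681/7 ≈ -3.4337e+6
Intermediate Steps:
d(F, L) = -9 (d(F, L) = 3*(-3) = -9)
X(U, o) = 9/7 (X(U, o) = -⅐*(-9) = 9/7)
X(-607, -466) - 3433670 = 9/7 - 3433670 = -24035681/7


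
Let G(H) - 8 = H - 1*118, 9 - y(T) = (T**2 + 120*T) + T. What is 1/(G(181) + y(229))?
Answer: -1/80070 ≈ -1.2489e-5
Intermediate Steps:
y(T) = 9 - T**2 - 121*T (y(T) = 9 - ((T**2 + 120*T) + T) = 9 - (T**2 + 121*T) = 9 + (-T**2 - 121*T) = 9 - T**2 - 121*T)
G(H) = -110 + H (G(H) = 8 + (H - 1*118) = 8 + (H - 118) = 8 + (-118 + H) = -110 + H)
1/(G(181) + y(229)) = 1/((-110 + 181) + (9 - 1*229**2 - 121*229)) = 1/(71 + (9 - 1*52441 - 27709)) = 1/(71 + (9 - 52441 - 27709)) = 1/(71 - 80141) = 1/(-80070) = -1/80070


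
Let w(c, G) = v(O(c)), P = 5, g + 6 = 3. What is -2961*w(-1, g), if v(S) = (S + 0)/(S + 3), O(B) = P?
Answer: -14805/8 ≈ -1850.6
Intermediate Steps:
g = -3 (g = -6 + 3 = -3)
O(B) = 5
v(S) = S/(3 + S)
w(c, G) = 5/8 (w(c, G) = 5/(3 + 5) = 5/8)
-2961*w(-1, g) = -2961*5/8 = -14805/8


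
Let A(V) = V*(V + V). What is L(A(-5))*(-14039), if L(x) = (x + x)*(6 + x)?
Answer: -78618400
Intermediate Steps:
A(V) = 2*V² (A(V) = V*(2*V) = 2*V²)
L(x) = 2*x*(6 + x) (L(x) = (2*x)*(6 + x) = 2*x*(6 + x))
L(A(-5))*(-14039) = (2*(2*(-5)²)*(6 + 2*(-5)²))*(-14039) = (2*(2*25)*(6 + 2*25))*(-14039) = (2*50*(6 + 50))*(-14039) = (2*50*56)*(-14039) = 5600*(-14039) = -78618400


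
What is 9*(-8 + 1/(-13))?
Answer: -945/13 ≈ -72.692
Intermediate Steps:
9*(-8 + 1/(-13)) = 9*(-8 - 1/13) = 9*(-105/13) = -945/13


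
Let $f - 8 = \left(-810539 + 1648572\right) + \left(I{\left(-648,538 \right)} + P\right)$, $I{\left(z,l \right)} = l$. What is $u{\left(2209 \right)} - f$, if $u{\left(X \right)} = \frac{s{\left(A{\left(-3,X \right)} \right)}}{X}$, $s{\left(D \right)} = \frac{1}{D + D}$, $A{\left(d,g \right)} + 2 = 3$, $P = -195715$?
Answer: $- \frac{2840173151}{4418} \approx -6.4286 \cdot 10^{5}$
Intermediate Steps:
$A{\left(d,g \right)} = 1$ ($A{\left(d,g \right)} = -2 + 3 = 1$)
$s{\left(D \right)} = \frac{1}{2 D}$
$u{\left(X \right)} = \frac{1}{2 X}$ ($u{\left(X \right)} = \frac{\frac{1}{2} \cdot 1^{-1}}{X} = \frac{\frac{1}{2} \cdot 1}{X} = \frac{1}{2 X}$)
$f = 642864$ ($f = 8 + \left(\left(-810539 + 1648572\right) + \left(538 - 195715\right)\right) = 8 + \left(838033 - 195177\right) = 8 + 642856 = 642864$)
$u{\left(2209 \right)} - f = \frac{1}{2 \cdot 2209} - 642864 = \frac{1}{2} \cdot \frac{1}{2209} - 642864 = \frac{1}{4418} - 642864 = - \frac{2840173151}{4418}$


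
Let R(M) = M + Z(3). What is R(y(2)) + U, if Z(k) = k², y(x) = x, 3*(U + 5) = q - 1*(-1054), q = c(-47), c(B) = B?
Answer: 1025/3 ≈ 341.67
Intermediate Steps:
q = -47
U = 992/3 (U = -5 + (-47 - 1*(-1054))/3 = -5 + (-47 + 1054)/3 = -5 + (⅓)*1007 = -5 + 1007/3 = 992/3 ≈ 330.67)
R(M) = 9 + M (R(M) = M + 3² = M + 9 = 9 + M)
R(y(2)) + U = (9 + 2) + 992/3 = 11 + 992/3 = 1025/3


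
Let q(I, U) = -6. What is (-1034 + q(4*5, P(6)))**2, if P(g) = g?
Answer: 1081600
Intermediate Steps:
(-1034 + q(4*5, P(6)))**2 = (-1034 - 6)**2 = (-1040)**2 = 1081600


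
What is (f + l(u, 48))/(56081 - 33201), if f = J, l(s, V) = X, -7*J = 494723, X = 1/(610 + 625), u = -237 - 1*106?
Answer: -305491449/98898800 ≈ -3.0889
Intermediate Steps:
u = -343 (u = -237 - 106 = -343)
X = 1/1235 ≈ 0.00080972
J = -494723/7 (J = -⅐*494723 = -494723/7 ≈ -70675.)
l(s, V) = 1/1235
f = -494723/7 ≈ -70675.
(f + l(u, 48))/(56081 - 33201) = (-494723/7 + 1/1235)/(56081 - 33201) = -610982898/8645/22880 = -610982898/8645*1/22880 = -305491449/98898800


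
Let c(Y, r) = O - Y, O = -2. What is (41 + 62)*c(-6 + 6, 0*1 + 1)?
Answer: -206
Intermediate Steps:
c(Y, r) = -2 - Y
(41 + 62)*c(-6 + 6, 0*1 + 1) = (41 + 62)*(-2 - (-6 + 6)) = 103*(-2 - 1*0) = 103*(-2 + 0) = 103*(-2) = -206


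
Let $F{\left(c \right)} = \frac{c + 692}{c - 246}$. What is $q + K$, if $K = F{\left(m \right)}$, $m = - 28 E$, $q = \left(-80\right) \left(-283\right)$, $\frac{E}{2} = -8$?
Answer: $\frac{2287210}{101} \approx 22646.0$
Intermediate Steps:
$E = -16$ ($E = 2 \left(-8\right) = -16$)
$q = 22640$
$m = 448$ ($m = \left(-28\right) \left(-16\right) = 448$)
$F{\left(c \right)} = \frac{692 + c}{-246 + c}$
$K = \frac{570}{101}$ ($K = \frac{692 + 448}{-246 + 448} = \frac{1}{202} \cdot 1140 = \frac{570}{101} \approx 5.6436$)
$q + K = 22640 + \frac{570}{101} = \frac{2287210}{101}$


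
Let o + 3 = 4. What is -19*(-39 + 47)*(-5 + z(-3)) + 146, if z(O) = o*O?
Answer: 1362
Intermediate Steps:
o = 1 (o = -3 + 4 = 1)
z(O) = O (z(O) = 1*O = O)
-19*(-39 + 47)*(-5 + z(-3)) + 146 = -19*(-39 + 47)*(-5 - 3) + 146 = -152*(-8) + 146 = -19*(-64) + 146 = 1216 + 146 = 1362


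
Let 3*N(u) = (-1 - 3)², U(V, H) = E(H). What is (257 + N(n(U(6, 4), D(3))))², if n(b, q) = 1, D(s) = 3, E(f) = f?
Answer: 619369/9 ≈ 68819.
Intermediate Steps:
U(V, H) = H
N(u) = 16/3 (N(u) = (-1 - 3)²/3 = (⅓)*(-4)² = (⅓)*16 = 16/3)
(257 + N(n(U(6, 4), D(3))))² = (257 + 16/3)² = (787/3)² = 619369/9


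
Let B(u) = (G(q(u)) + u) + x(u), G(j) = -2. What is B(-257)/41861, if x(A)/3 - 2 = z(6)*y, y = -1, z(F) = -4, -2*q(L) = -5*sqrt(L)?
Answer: -241/41861 ≈ -0.0057571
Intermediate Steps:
q(L) = 5*sqrt(L)/2 (q(L) = -(-5)*sqrt(L)/2 = 5*sqrt(L)/2)
x(A) = 18 (x(A) = 6 + 3*(-4*(-1)) = 6 + 3*4 = 6 + 12 = 18)
B(u) = 16 + u (B(u) = (-2 + u) + 18 = 16 + u)
B(-257)/41861 = (16 - 257)/41861 = -241*1/41861 = -241/41861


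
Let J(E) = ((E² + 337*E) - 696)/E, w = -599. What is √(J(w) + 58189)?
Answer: 3*√2309409159/599 ≈ 240.68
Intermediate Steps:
J(E) = (-696 + E² + 337*E)/E
√(J(w) + 58189) = √((337 - 599 - 696/(-599)) + 58189) = √((337 - 599 - 696*(-1/599)) + 58189) = √((337 - 599 + 696/599) + 58189) = √(-156242/599 + 58189) = √(34698969/599) = 3*√2309409159/599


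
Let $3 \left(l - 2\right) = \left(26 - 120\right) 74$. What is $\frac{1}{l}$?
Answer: $- \frac{3}{6950} \approx -0.00043165$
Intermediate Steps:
$l = - \frac{6950}{3}$ ($l = 2 + \frac{\left(26 - 120\right) 74}{3} = 2 + \frac{\left(-94\right) 74}{3} = 2 + \frac{1}{3} \left(-6956\right) = 2 - \frac{6956}{3} = - \frac{6950}{3} \approx -2316.7$)
$\frac{1}{l} = \frac{1}{- \frac{6950}{3}} = - \frac{3}{6950}$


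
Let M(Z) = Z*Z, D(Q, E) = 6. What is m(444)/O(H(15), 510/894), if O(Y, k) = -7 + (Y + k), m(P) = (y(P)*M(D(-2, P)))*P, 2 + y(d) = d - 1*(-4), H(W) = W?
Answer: 1062200736/1277 ≈ 8.3179e+5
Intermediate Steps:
M(Z) = Z²
y(d) = 2 + d (y(d) = -2 + (d - 1*(-4)) = -2 + (d + 4) = -2 + (4 + d) = 2 + d)
m(P) = P*(72 + 36*P) (m(P) = ((2 + P)*6²)*P = ((2 + P)*36)*P = (72 + 36*P)*P = P*(72 + 36*P))
O(Y, k) = -7 + Y + k
m(444)/O(H(15), 510/894) = (36*444*(2 + 444))/(-7 + 15 + 510/894) = (36*444*446)/(-7 + 15 + 510*(1/894)) = 7128864/(-7 + 15 + 85/149) = 7128864/(1277/149) = 7128864*(149/1277) = 1062200736/1277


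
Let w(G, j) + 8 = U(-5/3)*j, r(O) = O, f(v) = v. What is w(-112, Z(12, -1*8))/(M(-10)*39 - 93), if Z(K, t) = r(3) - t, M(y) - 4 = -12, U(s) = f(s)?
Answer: 79/1215 ≈ 0.065021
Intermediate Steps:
U(s) = s
M(y) = -8 (M(y) = 4 - 12 = -8)
Z(K, t) = 3 - t
w(G, j) = -8 - 5*j/3 (w(G, j) = -8 + (-5/3)*j = -8 + (-5*⅓)*j = -8 - 5*j/3)
w(-112, Z(12, -1*8))/(M(-10)*39 - 93) = (-8 - 5*(3 - (-1)*8)/3)/(-8*39 - 93) = (-8 - 5*(3 - 1*(-8))/3)/(-312 - 93) = (-8 - 5*(3 + 8)/3)/(-405) = (-8 - 5/3*11)*(-1/405) = (-8 - 55/3)*(-1/405) = -79/3*(-1/405) = 79/1215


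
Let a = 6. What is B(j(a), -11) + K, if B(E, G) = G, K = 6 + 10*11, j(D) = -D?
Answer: 105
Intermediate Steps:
K = 116 (K = 6 + 110 = 116)
B(j(a), -11) + K = -11 + 116 = 105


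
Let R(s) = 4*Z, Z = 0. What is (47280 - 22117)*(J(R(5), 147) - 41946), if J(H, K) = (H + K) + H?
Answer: -1051788237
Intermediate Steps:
R(s) = 0 (R(s) = 4*0 = 0)
J(H, K) = K + 2*H
(47280 - 22117)*(J(R(5), 147) - 41946) = (47280 - 22117)*((147 + 2*0) - 41946) = 25163*((147 + 0) - 41946) = 25163*(147 - 41946) = 25163*(-41799) = -1051788237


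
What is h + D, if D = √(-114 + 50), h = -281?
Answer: -281 + 8*I ≈ -281.0 + 8.0*I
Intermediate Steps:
D = 8*I (D = √(-64) = 8*I ≈ 8.0*I)
h + D = -281 + 8*I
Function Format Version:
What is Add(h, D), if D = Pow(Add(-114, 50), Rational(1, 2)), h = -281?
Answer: Add(-281, Mul(8, I)) ≈ Add(-281.00, Mul(8.0000, I))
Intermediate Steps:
D = Mul(8, I) (D = Pow(-64, Rational(1, 2)) = Mul(8, I) ≈ Mul(8.0000, I))
Add(h, D) = Add(-281, Mul(8, I))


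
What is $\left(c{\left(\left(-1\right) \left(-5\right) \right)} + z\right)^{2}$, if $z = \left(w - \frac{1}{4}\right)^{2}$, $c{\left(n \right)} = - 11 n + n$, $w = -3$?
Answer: $\frac{398161}{256} \approx 1555.3$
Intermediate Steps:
$c{\left(n \right)} = - 10 n$
$z = \frac{169}{16}$ ($z = \left(-3 - \frac{1}{4}\right)^{2} = \left(- \frac{13}{4}\right)^{2} = \frac{169}{16} \approx 10.563$)
$\left(c{\left(\left(-1\right) \left(-5\right) \right)} + z\right)^{2} = \left(- 10 \left(\left(-1\right) \left(-5\right)\right) + \frac{169}{16}\right)^{2} = \left(\left(-10\right) 5 + \frac{169}{16}\right)^{2} = \left(-50 + \frac{169}{16}\right)^{2} = \left(- \frac{631}{16}\right)^{2} = \frac{398161}{256}$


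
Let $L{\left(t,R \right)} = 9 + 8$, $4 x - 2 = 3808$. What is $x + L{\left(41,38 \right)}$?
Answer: $\frac{1939}{2} \approx 969.5$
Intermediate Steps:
$x = \frac{1905}{2}$ ($x = \frac{1}{2} + \frac{1}{4} \cdot 3808 = \frac{1}{2} + 952 = \frac{1905}{2} \approx 952.5$)
$L{\left(t,R \right)} = 17$
$x + L{\left(41,38 \right)} = \frac{1905}{2} + 17 = \frac{1939}{2}$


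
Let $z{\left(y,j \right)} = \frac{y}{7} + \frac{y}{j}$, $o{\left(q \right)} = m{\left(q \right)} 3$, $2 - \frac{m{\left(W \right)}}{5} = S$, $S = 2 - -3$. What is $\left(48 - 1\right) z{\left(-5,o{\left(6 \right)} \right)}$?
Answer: $- \frac{1786}{63} \approx -28.349$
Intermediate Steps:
$S = 5$ ($S = 2 + 3 = 5$)
$m{\left(W \right)} = -15$ ($m{\left(W \right)} = 10 - 25 = -15$)
$o{\left(q \right)} = -45$ ($o{\left(q \right)} = \left(-15\right) 3 = -45$)
$z{\left(y,j \right)} = \frac{y}{7} + \frac{y}{j}$ ($z{\left(y,j \right)} = y \frac{1}{7} + \frac{y}{j} = \frac{y}{7} + \frac{y}{j}$)
$\left(48 - 1\right) z{\left(-5,o{\left(6 \right)} \right)} = \left(48 - 1\right) \left(\frac{1}{7} \left(-5\right) - \frac{5}{-45}\right) = 47 \left(- \frac{5}{7} - - \frac{1}{9}\right) = 47 \left(- \frac{5}{7} + \frac{1}{9}\right) = 47 \left(- \frac{38}{63}\right) = - \frac{1786}{63}$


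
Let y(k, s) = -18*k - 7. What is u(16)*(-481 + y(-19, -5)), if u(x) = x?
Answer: -2336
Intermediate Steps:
y(k, s) = -7 - 18*k
u(16)*(-481 + y(-19, -5)) = 16*(-481 + (-7 - 18*(-19))) = 16*(-481 + (-7 + 342)) = 16*(-481 + 335) = 16*(-146) = -2336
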